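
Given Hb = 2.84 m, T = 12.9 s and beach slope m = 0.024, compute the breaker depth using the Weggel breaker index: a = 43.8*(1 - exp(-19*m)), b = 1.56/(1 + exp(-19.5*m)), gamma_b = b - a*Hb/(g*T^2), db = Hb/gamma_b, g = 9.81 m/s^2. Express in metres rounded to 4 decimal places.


a = 43.8 * (1 - exp(-19 * m))
exp(-19 * 0.024) = exp(-0.4560) = 0.633814
a = 43.8 * (1 - 0.633814) = 16.038954
b = 1.56 / (1 + exp(-19.5 * m))
exp(-19.5 * 0.024) = exp(-0.4680) = 0.626254
b = 1.56 / (1 + 0.626254) = 0.959260
Hb / (g * T^2) = 2.84 / (9.81 * 12.9^2) = 2.84 / 1632.4821 = 0.00173968
gamma_b = b - a * Hb/(g*T^2) = 0.959260 - 16.038954 * 0.00173968 = 0.931357
db = Hb / gamma_b = 2.84 / 0.931357
db = 3.0493 m

3.0493


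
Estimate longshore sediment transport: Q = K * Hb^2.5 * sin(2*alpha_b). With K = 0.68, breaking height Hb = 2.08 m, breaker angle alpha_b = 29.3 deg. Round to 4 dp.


Q = K * Hb^2.5 * sin(2 * alpha_b)
Hb^2.5 = 2.08^2.5 = 6.239623
sin(2 * 29.3) = sin(58.6) = 0.853551
Q = 0.68 * 6.239623 * 0.853551
Q = 3.6216 m^3/s

3.6216


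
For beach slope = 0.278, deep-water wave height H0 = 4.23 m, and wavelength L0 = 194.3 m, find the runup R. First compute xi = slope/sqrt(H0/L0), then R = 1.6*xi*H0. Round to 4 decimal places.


xi = slope / sqrt(H0/L0)
H0/L0 = 4.23/194.3 = 0.021770
sqrt(0.021770) = 0.147548
xi = 0.278 / 0.147548 = 1.884131
R = 1.6 * xi * H0 = 1.6 * 1.884131 * 4.23
R = 12.7518 m

12.7518


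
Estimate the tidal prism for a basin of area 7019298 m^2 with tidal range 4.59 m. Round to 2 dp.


Tidal prism = Area * Tidal range
P = 7019298 * 4.59
P = 32218577.82 m^3

32218577.82


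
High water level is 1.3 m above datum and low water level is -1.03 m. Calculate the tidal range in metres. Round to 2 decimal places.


Tidal range = High water - Low water
Tidal range = 1.3 - (-1.03)
Tidal range = 2.33 m

2.33


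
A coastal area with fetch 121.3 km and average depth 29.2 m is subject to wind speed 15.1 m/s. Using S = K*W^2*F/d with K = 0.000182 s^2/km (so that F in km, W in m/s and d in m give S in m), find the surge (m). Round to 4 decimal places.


S = K * W^2 * F / d
W^2 = 15.1^2 = 228.01
S = 0.000182 * 228.01 * 121.3 / 29.2
Numerator = 0.000182 * 228.01 * 121.3 = 5.033686
S = 5.033686 / 29.2 = 0.1724 m

0.1724


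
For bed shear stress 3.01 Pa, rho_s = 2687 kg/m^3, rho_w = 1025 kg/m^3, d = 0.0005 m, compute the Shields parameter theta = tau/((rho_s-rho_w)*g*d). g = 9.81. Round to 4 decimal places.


theta = tau / ((rho_s - rho_w) * g * d)
rho_s - rho_w = 2687 - 1025 = 1662
Denominator = 1662 * 9.81 * 0.0005 = 8.152110
theta = 3.01 / 8.152110
theta = 0.3692

0.3692


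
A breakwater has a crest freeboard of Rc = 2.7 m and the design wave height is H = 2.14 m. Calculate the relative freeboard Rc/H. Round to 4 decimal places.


Relative freeboard = Rc / H
= 2.7 / 2.14
= 1.2617

1.2617


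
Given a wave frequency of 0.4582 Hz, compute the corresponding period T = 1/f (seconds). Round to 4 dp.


T = 1 / f
T = 1 / 0.4582
T = 2.1825 s

2.1825


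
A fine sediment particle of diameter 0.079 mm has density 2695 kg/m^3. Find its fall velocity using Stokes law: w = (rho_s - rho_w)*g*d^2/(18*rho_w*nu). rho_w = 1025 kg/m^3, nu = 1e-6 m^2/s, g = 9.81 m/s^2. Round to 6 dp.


w = (rho_s - rho_w) * g * d^2 / (18 * rho_w * nu)
d = 0.079 mm = 0.000079 m
rho_s - rho_w = 2695 - 1025 = 1670
Numerator = 1670 * 9.81 * (0.000079)^2 = 0.000102244431
Denominator = 18 * 1025 * 1e-6 = 0.018450
w = 0.005542 m/s

0.005542


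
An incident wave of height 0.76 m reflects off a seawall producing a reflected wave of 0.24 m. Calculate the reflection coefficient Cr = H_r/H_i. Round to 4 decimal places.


Cr = H_r / H_i
Cr = 0.24 / 0.76
Cr = 0.3158

0.3158


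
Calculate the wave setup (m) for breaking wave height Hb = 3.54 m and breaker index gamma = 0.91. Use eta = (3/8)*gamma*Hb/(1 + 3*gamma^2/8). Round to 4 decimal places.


eta = (3/8) * gamma * Hb / (1 + 3*gamma^2/8)
Numerator = (3/8) * 0.91 * 3.54 = 1.208025
Denominator = 1 + 3*0.91^2/8 = 1 + 0.310538 = 1.310538
eta = 1.208025 / 1.310538
eta = 0.9218 m

0.9218


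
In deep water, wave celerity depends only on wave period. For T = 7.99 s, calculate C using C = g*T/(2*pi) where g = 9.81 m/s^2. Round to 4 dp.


We use the deep-water celerity formula:
C = g * T / (2 * pi)
C = 9.81 * 7.99 / (2 * 3.14159...)
C = 78.381900 / 6.283185
C = 12.4749 m/s

12.4749


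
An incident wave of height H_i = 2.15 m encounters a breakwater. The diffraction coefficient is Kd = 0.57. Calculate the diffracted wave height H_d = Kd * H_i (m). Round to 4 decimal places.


H_d = Kd * H_i
H_d = 0.57 * 2.15
H_d = 1.2255 m

1.2255


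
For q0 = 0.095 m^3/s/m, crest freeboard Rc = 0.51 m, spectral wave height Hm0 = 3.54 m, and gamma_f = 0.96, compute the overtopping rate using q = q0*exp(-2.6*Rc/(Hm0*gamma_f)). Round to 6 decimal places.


q = q0 * exp(-2.6 * Rc / (Hm0 * gamma_f))
Exponent = -2.6 * 0.51 / (3.54 * 0.96)
= -2.6 * 0.51 / 3.3984
= -0.390184
exp(-0.390184) = 0.676933
q = 0.095 * 0.676933
q = 0.064309 m^3/s/m

0.064309


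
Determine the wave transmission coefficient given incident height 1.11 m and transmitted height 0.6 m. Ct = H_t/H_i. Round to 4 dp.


Ct = H_t / H_i
Ct = 0.6 / 1.11
Ct = 0.5405

0.5405


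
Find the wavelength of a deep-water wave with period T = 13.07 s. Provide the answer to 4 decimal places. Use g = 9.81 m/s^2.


L0 = g * T^2 / (2 * pi)
L0 = 9.81 * 13.07^2 / (2 * pi)
L0 = 9.81 * 170.8249 / 6.28319
L0 = 1675.7923 / 6.28319
L0 = 266.7106 m

266.7106


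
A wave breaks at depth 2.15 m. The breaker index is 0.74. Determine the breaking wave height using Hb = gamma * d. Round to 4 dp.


Hb = gamma * d
Hb = 0.74 * 2.15
Hb = 1.5910 m

1.5910


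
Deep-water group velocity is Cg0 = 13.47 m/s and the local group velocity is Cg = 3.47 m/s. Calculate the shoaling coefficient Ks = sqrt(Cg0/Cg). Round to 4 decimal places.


Ks = sqrt(Cg0 / Cg)
Ks = sqrt(13.47 / 3.47)
Ks = sqrt(3.8818)
Ks = 1.9702

1.9702


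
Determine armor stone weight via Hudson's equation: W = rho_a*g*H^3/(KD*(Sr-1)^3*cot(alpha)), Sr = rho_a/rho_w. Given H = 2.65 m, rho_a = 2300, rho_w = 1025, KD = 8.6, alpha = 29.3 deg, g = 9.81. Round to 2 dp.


Sr = rho_a / rho_w = 2300 / 1025 = 2.243902
(Sr - 1) = 1.243902
(Sr - 1)^3 = 1.924682
cot(29.3) = 1 / tan(29.3) = 1 / 0.561174 = 1.781979
Numerator = 2300 * 9.81 * 2.65^3 = 419888.9689
Denominator = 8.6 * 1.924682 * 1.781979 = 29.495788
W = 419888.9689 / 29.495788
W = 14235.56 N

14235.56


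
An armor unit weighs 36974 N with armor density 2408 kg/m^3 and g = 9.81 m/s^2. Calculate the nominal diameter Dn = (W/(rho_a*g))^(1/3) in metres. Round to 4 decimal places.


V = W / (rho_a * g)
V = 36974 / (2408 * 9.81)
V = 36974 / 23622.48
V = 1.565204 m^3
Dn = V^(1/3) = 1.565204^(1/3)
Dn = 1.1611 m

1.1611


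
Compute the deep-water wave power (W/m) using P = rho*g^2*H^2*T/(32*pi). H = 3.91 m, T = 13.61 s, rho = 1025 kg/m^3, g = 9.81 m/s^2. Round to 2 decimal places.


P = rho * g^2 * H^2 * T / (32 * pi)
P = 1025 * 9.81^2 * 3.91^2 * 13.61 / (32 * pi)
P = 1025 * 96.2361 * 15.2881 * 13.61 / 100.53096
P = 204161.42 W/m

204161.42


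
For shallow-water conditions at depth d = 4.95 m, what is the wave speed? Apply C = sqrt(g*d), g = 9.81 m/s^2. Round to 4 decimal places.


Using the shallow-water approximation:
C = sqrt(g * d) = sqrt(9.81 * 4.95)
C = sqrt(48.5595)
C = 6.9685 m/s

6.9685


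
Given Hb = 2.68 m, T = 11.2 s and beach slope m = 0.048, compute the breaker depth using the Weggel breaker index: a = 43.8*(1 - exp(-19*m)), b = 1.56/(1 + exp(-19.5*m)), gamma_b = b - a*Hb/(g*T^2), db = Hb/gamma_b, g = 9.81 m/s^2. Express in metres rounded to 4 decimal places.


a = 43.8 * (1 - exp(-19 * m))
exp(-19 * 0.048) = exp(-0.9120) = 0.401720
a = 43.8 * (1 - 0.401720) = 26.204665
b = 1.56 / (1 + exp(-19.5 * m))
exp(-19.5 * 0.048) = exp(-0.9360) = 0.392193
b = 1.56 / (1 + 0.392193) = 1.120534
Hb / (g * T^2) = 2.68 / (9.81 * 11.2^2) = 2.68 / 1230.5664 = 0.00217786
gamma_b = b - a * Hb/(g*T^2) = 1.120534 - 26.204665 * 0.00217786 = 1.063464
db = Hb / gamma_b = 2.68 / 1.063464
db = 2.5201 m

2.5201


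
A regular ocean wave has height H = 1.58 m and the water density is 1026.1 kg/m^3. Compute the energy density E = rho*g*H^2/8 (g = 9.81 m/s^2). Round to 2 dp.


E = (1/8) * rho * g * H^2
E = (1/8) * 1026.1 * 9.81 * 1.58^2
E = 0.125 * 1026.1 * 9.81 * 2.4964
E = 3141.11 J/m^2

3141.11


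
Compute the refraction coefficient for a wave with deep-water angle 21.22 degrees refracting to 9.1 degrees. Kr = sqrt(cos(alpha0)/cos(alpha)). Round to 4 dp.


Kr = sqrt(cos(alpha0) / cos(alpha))
cos(21.22) = 0.932198
cos(9.1) = 0.987414
Kr = sqrt(0.932198 / 0.987414)
Kr = sqrt(0.944080)
Kr = 0.9716

0.9716


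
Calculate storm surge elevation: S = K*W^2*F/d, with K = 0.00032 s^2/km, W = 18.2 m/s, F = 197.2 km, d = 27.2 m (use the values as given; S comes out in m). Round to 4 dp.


S = K * W^2 * F / d
W^2 = 18.2^2 = 331.24
S = 0.00032 * 331.24 * 197.2 / 27.2
Numerator = 0.00032 * 331.24 * 197.2 = 20.902569
S = 20.902569 / 27.2 = 0.7685 m

0.7685


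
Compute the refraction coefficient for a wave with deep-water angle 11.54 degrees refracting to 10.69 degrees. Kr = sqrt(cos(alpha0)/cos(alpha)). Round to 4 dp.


Kr = sqrt(cos(alpha0) / cos(alpha))
cos(11.54) = 0.979785
cos(10.69) = 0.982645
Kr = sqrt(0.979785 / 0.982645)
Kr = sqrt(0.997090)
Kr = 0.9985

0.9985


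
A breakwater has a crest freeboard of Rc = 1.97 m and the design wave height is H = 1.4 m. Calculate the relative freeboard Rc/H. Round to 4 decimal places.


Relative freeboard = Rc / H
= 1.97 / 1.4
= 1.4071

1.4071


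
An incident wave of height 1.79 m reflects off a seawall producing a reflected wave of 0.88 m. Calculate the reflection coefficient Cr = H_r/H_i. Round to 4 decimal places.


Cr = H_r / H_i
Cr = 0.88 / 1.79
Cr = 0.4916

0.4916


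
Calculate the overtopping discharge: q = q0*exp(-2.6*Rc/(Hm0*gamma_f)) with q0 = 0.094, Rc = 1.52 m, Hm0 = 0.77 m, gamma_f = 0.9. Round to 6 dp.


q = q0 * exp(-2.6 * Rc / (Hm0 * gamma_f))
Exponent = -2.6 * 1.52 / (0.77 * 0.9)
= -2.6 * 1.52 / 0.6930
= -5.702742
exp(-5.702742) = 0.003337
q = 0.094 * 0.003337
q = 0.000314 m^3/s/m

0.000314


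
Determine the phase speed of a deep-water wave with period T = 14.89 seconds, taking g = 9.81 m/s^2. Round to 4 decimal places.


We use the deep-water celerity formula:
C = g * T / (2 * pi)
C = 9.81 * 14.89 / (2 * 3.14159...)
C = 146.070900 / 6.283185
C = 23.2479 m/s

23.2479


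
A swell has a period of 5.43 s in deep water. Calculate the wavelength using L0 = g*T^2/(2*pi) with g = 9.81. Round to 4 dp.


L0 = g * T^2 / (2 * pi)
L0 = 9.81 * 5.43^2 / (2 * pi)
L0 = 9.81 * 29.4849 / 6.28319
L0 = 289.2469 / 6.28319
L0 = 46.0351 m

46.0351


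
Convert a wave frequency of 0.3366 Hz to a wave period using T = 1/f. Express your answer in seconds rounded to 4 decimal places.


T = 1 / f
T = 1 / 0.3366
T = 2.9709 s

2.9709


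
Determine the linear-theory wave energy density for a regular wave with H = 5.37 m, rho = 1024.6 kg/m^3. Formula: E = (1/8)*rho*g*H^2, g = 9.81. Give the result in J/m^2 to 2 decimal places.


E = (1/8) * rho * g * H^2
E = (1/8) * 1024.6 * 9.81 * 5.37^2
E = 0.125 * 1024.6 * 9.81 * 28.8369
E = 36231.14 J/m^2

36231.14


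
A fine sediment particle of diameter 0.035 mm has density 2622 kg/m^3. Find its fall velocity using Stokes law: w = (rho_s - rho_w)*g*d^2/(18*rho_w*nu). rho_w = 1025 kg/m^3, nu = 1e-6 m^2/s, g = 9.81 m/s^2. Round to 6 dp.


w = (rho_s - rho_w) * g * d^2 / (18 * rho_w * nu)
d = 0.035 mm = 0.000035 m
rho_s - rho_w = 2622 - 1025 = 1597
Numerator = 1597 * 9.81 * (0.000035)^2 = 0.000019191548
Denominator = 18 * 1025 * 1e-6 = 0.018450
w = 0.001040 m/s

0.001040


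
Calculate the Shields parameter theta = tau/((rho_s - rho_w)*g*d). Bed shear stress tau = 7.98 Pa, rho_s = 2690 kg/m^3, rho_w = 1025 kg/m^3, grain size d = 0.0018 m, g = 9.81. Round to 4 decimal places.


theta = tau / ((rho_s - rho_w) * g * d)
rho_s - rho_w = 2690 - 1025 = 1665
Denominator = 1665 * 9.81 * 0.0018 = 29.400570
theta = 7.98 / 29.400570
theta = 0.2714

0.2714


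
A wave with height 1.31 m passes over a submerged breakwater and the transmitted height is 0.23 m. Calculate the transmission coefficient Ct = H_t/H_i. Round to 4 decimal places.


Ct = H_t / H_i
Ct = 0.23 / 1.31
Ct = 0.1756

0.1756


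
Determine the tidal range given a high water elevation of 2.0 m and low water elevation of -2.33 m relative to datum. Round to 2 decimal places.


Tidal range = High water - Low water
Tidal range = 2.0 - (-2.33)
Tidal range = 4.33 m

4.33


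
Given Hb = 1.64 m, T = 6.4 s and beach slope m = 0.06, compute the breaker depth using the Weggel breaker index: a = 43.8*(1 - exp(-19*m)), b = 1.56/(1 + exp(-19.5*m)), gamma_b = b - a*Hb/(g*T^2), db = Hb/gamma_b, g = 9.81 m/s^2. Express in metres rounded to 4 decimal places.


a = 43.8 * (1 - exp(-19 * m))
exp(-19 * 0.06) = exp(-1.1400) = 0.319819
a = 43.8 * (1 - 0.319819) = 29.791927
b = 1.56 / (1 + exp(-19.5 * m))
exp(-19.5 * 0.06) = exp(-1.1700) = 0.310367
b = 1.56 / (1 + 0.310367) = 1.190506
Hb / (g * T^2) = 1.64 / (9.81 * 6.4^2) = 1.64 / 401.8176 = 0.00408145
gamma_b = b - a * Hb/(g*T^2) = 1.190506 - 29.791927 * 0.00408145 = 1.068912
db = Hb / gamma_b = 1.64 / 1.068912
db = 1.5343 m

1.5343


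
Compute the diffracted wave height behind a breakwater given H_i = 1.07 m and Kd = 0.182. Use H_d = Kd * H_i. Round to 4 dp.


H_d = Kd * H_i
H_d = 0.182 * 1.07
H_d = 0.1947 m

0.1947


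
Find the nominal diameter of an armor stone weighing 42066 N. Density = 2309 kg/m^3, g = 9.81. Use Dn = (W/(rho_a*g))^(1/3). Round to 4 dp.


V = W / (rho_a * g)
V = 42066 / (2309 * 9.81)
V = 42066 / 22651.29
V = 1.857113 m^3
Dn = V^(1/3) = 1.857113^(1/3)
Dn = 1.2292 m

1.2292


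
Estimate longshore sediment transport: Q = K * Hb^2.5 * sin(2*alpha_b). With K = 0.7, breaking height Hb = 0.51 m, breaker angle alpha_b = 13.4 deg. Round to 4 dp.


Q = K * Hb^2.5 * sin(2 * alpha_b)
Hb^2.5 = 0.51^2.5 = 0.185749
sin(2 * 13.4) = sin(26.8) = 0.450878
Q = 0.7 * 0.185749 * 0.450878
Q = 0.0586 m^3/s

0.0586


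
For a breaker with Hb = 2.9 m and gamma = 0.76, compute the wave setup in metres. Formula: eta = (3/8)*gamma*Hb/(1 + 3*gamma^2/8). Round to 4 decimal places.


eta = (3/8) * gamma * Hb / (1 + 3*gamma^2/8)
Numerator = (3/8) * 0.76 * 2.9 = 0.826500
Denominator = 1 + 3*0.76^2/8 = 1 + 0.216600 = 1.216600
eta = 0.826500 / 1.216600
eta = 0.6794 m

0.6794


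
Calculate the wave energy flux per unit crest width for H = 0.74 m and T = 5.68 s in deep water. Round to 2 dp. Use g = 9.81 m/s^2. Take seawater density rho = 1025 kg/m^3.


P = rho * g^2 * H^2 * T / (32 * pi)
P = 1025 * 9.81^2 * 0.74^2 * 5.68 / (32 * pi)
P = 1025 * 96.2361 * 0.5476 * 5.68 / 100.53096
P = 3051.92 W/m

3051.92


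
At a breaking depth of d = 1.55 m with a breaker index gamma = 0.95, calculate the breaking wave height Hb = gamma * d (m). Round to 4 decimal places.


Hb = gamma * d
Hb = 0.95 * 1.55
Hb = 1.4725 m

1.4725


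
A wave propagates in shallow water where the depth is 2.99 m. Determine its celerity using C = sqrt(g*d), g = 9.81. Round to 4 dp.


Using the shallow-water approximation:
C = sqrt(g * d) = sqrt(9.81 * 2.99)
C = sqrt(29.3319)
C = 5.4159 m/s

5.4159


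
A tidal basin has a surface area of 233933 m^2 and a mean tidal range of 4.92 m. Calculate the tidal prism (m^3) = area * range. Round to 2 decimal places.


Tidal prism = Area * Tidal range
P = 233933 * 4.92
P = 1150950.36 m^3

1150950.36


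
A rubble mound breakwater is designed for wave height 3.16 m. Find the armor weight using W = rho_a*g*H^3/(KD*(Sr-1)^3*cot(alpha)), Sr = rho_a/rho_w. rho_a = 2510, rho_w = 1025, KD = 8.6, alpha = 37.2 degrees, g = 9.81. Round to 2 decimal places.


Sr = rho_a / rho_w = 2510 / 1025 = 2.448780
(Sr - 1) = 1.448780
(Sr - 1)^3 = 3.040939
cot(37.2) = 1 / tan(37.2) = 1 / 0.759041 = 1.317451
Numerator = 2510 * 9.81 * 3.16^3 = 776969.5105
Denominator = 8.6 * 3.040939 * 1.317451 = 34.454091
W = 776969.5105 / 34.454091
W = 22550.86 N

22550.86


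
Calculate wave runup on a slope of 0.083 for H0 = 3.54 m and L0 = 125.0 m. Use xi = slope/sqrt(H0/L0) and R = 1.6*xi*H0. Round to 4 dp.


xi = slope / sqrt(H0/L0)
H0/L0 = 3.54/125.0 = 0.028320
sqrt(0.028320) = 0.168285
xi = 0.083 / 0.168285 = 0.493210
R = 1.6 * xi * H0 = 1.6 * 0.493210 * 3.54
R = 2.7935 m

2.7935


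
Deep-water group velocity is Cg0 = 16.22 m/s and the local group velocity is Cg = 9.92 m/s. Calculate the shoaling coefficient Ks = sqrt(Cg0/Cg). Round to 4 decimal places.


Ks = sqrt(Cg0 / Cg)
Ks = sqrt(16.22 / 9.92)
Ks = sqrt(1.6351)
Ks = 1.2787

1.2787


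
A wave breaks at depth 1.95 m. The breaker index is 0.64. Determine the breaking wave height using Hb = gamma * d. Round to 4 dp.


Hb = gamma * d
Hb = 0.64 * 1.95
Hb = 1.2480 m

1.2480


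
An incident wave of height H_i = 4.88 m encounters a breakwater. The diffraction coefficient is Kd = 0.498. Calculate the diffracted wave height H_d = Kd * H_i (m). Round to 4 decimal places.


H_d = Kd * H_i
H_d = 0.498 * 4.88
H_d = 2.4302 m

2.4302


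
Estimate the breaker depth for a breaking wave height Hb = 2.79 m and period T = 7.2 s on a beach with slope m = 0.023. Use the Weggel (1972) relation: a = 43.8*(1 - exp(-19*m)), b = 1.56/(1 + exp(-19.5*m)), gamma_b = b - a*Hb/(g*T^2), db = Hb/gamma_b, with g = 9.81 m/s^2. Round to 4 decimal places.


a = 43.8 * (1 - exp(-19 * m))
exp(-19 * 0.023) = exp(-0.4370) = 0.645971
a = 43.8 * (1 - 0.645971) = 15.506451
b = 1.56 / (1 + exp(-19.5 * m))
exp(-19.5 * 0.023) = exp(-0.4485) = 0.638585
b = 1.56 / (1 + 0.638585) = 0.952041
Hb / (g * T^2) = 2.79 / (9.81 * 7.2^2) = 2.79 / 508.5504 = 0.00548618
gamma_b = b - a * Hb/(g*T^2) = 0.952041 - 15.506451 * 0.00548618 = 0.866970
db = Hb / gamma_b = 2.79 / 0.866970
db = 3.2181 m

3.2181


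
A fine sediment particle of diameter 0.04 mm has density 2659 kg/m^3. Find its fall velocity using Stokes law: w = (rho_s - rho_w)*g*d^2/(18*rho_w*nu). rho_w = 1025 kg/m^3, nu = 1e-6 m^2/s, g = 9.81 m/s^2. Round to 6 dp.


w = (rho_s - rho_w) * g * d^2 / (18 * rho_w * nu)
d = 0.04 mm = 0.000040 m
rho_s - rho_w = 2659 - 1025 = 1634
Numerator = 1634 * 9.81 * (0.000040)^2 = 0.000025647264
Denominator = 18 * 1025 * 1e-6 = 0.018450
w = 0.001390 m/s

0.001390


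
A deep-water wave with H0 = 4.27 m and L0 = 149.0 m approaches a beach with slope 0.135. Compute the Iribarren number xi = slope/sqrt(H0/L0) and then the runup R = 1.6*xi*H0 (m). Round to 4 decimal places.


xi = slope / sqrt(H0/L0)
H0/L0 = 4.27/149.0 = 0.028658
sqrt(0.028658) = 0.169286
xi = 0.135 / 0.169286 = 0.797467
R = 1.6 * xi * H0 = 1.6 * 0.797467 * 4.27
R = 5.4483 m

5.4483


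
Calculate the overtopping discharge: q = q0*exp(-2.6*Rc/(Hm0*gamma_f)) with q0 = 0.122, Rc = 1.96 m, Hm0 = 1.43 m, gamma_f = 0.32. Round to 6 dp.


q = q0 * exp(-2.6 * Rc / (Hm0 * gamma_f))
Exponent = -2.6 * 1.96 / (1.43 * 0.32)
= -2.6 * 1.96 / 0.4576
= -11.136364
exp(-11.136364) = 0.000015
q = 0.122 * 0.000015
q = 0.000002 m^3/s/m

0.000002


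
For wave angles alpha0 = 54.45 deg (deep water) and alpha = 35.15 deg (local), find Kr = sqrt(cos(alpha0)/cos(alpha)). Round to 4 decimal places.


Kr = sqrt(cos(alpha0) / cos(alpha))
cos(54.45) = 0.581413
cos(35.15) = 0.817648
Kr = sqrt(0.581413 / 0.817648)
Kr = sqrt(0.711080)
Kr = 0.8433

0.8433


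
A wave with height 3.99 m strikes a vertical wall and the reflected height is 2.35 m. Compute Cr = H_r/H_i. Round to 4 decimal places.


Cr = H_r / H_i
Cr = 2.35 / 3.99
Cr = 0.5890

0.5890


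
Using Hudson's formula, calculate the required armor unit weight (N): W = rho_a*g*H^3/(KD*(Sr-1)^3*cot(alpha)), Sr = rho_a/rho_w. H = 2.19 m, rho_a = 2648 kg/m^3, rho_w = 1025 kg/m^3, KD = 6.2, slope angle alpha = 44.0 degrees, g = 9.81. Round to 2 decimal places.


Sr = rho_a / rho_w = 2648 / 1025 = 2.583415
(Sr - 1) = 1.583415
(Sr - 1)^3 = 3.969940
cot(44.0) = 1 / tan(44.0) = 1 / 0.965689 = 1.035530
Numerator = 2648 * 9.81 * 2.19^3 = 272847.0940
Denominator = 6.2 * 3.969940 * 1.035530 = 25.488159
W = 272847.0940 / 25.488159
W = 10704.86 N

10704.86


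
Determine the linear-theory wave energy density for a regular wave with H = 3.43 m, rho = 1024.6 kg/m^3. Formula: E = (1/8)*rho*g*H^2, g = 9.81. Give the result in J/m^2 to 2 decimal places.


E = (1/8) * rho * g * H^2
E = (1/8) * 1024.6 * 9.81 * 3.43^2
E = 0.125 * 1024.6 * 9.81 * 11.7649
E = 14781.61 J/m^2

14781.61


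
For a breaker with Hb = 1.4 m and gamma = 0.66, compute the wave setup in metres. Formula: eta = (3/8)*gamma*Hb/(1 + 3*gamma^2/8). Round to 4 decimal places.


eta = (3/8) * gamma * Hb / (1 + 3*gamma^2/8)
Numerator = (3/8) * 0.66 * 1.4 = 0.346500
Denominator = 1 + 3*0.66^2/8 = 1 + 0.163350 = 1.163350
eta = 0.346500 / 1.163350
eta = 0.2978 m

0.2978


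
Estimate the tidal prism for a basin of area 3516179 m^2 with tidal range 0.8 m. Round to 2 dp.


Tidal prism = Area * Tidal range
P = 3516179 * 0.8
P = 2812943.20 m^3

2812943.20


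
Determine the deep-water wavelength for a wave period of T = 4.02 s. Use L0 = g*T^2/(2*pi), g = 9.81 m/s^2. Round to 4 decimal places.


L0 = g * T^2 / (2 * pi)
L0 = 9.81 * 4.02^2 / (2 * pi)
L0 = 9.81 * 16.1604 / 6.28319
L0 = 158.5335 / 6.28319
L0 = 25.2314 m

25.2314


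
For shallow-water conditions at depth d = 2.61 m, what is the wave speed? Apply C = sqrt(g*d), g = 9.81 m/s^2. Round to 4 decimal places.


Using the shallow-water approximation:
C = sqrt(g * d) = sqrt(9.81 * 2.61)
C = sqrt(25.6041)
C = 5.0600 m/s

5.0600


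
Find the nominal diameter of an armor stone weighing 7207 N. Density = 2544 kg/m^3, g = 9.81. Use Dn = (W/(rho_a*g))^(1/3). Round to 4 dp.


V = W / (rho_a * g)
V = 7207 / (2544 * 9.81)
V = 7207 / 24956.64
V = 0.288781 m^3
Dn = V^(1/3) = 0.288781^(1/3)
Dn = 0.6610 m

0.6610


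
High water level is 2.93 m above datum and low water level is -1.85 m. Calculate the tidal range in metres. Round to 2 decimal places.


Tidal range = High water - Low water
Tidal range = 2.93 - (-1.85)
Tidal range = 4.78 m

4.78


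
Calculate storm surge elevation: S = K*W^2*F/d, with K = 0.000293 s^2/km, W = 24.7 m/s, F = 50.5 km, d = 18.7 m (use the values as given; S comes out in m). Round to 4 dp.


S = K * W^2 * F / d
W^2 = 24.7^2 = 610.09
S = 0.000293 * 610.09 * 50.5 / 18.7
Numerator = 0.000293 * 610.09 * 50.5 = 9.027197
S = 9.027197 / 18.7 = 0.4827 m

0.4827


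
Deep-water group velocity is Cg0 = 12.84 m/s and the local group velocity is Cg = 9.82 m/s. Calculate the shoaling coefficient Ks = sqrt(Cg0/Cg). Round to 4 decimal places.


Ks = sqrt(Cg0 / Cg)
Ks = sqrt(12.84 / 9.82)
Ks = sqrt(1.3075)
Ks = 1.1435

1.1435


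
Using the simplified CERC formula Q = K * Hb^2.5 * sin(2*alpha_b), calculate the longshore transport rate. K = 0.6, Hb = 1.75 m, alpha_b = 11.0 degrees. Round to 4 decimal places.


Q = K * Hb^2.5 * sin(2 * alpha_b)
Hb^2.5 = 1.75^2.5 = 4.051307
sin(2 * 11.0) = sin(22.0) = 0.374607
Q = 0.6 * 4.051307 * 0.374607
Q = 0.9106 m^3/s

0.9106


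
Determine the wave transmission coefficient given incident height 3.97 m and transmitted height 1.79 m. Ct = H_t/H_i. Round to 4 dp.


Ct = H_t / H_i
Ct = 1.79 / 3.97
Ct = 0.4509

0.4509


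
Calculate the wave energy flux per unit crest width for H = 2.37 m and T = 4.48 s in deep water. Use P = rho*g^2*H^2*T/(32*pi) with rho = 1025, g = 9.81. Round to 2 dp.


P = rho * g^2 * H^2 * T / (32 * pi)
P = 1025 * 9.81^2 * 2.37^2 * 4.48 / (32 * pi)
P = 1025 * 96.2361 * 5.6169 * 4.48 / 100.53096
P = 24690.89 W/m

24690.89


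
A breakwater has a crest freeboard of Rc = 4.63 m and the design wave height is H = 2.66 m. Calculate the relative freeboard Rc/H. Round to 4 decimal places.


Relative freeboard = Rc / H
= 4.63 / 2.66
= 1.7406

1.7406


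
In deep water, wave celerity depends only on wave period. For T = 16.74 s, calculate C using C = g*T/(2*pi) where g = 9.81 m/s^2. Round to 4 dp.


We use the deep-water celerity formula:
C = g * T / (2 * pi)
C = 9.81 * 16.74 / (2 * 3.14159...)
C = 164.219400 / 6.283185
C = 26.1363 m/s

26.1363


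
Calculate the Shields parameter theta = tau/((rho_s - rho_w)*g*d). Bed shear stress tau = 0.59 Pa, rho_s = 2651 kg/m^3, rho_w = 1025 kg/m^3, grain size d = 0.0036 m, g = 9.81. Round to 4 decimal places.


theta = tau / ((rho_s - rho_w) * g * d)
rho_s - rho_w = 2651 - 1025 = 1626
Denominator = 1626 * 9.81 * 0.0036 = 57.423816
theta = 0.59 / 57.423816
theta = 0.0103

0.0103


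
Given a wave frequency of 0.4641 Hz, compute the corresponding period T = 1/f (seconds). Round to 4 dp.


T = 1 / f
T = 1 / 0.4641
T = 2.1547 s

2.1547


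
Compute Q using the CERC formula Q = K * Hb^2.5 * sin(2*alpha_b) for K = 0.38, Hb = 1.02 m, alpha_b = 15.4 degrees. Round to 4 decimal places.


Q = K * Hb^2.5 * sin(2 * alpha_b)
Hb^2.5 = 1.02^2.5 = 1.050752
sin(2 * 15.4) = sin(30.8) = 0.512043
Q = 0.38 * 1.050752 * 0.512043
Q = 0.2045 m^3/s

0.2045


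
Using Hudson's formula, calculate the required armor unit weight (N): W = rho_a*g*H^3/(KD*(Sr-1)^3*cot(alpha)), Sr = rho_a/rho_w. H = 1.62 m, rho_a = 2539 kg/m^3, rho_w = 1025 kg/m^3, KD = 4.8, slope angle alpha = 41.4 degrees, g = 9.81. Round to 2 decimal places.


Sr = rho_a / rho_w = 2539 / 1025 = 2.477073
(Sr - 1) = 1.477073
(Sr - 1)^3 = 3.222597
cot(41.4) = 1 / tan(41.4) = 1 / 0.881619 = 1.134277
Numerator = 2539 * 9.81 * 1.62^3 = 105895.3163
Denominator = 4.8 * 3.222597 * 1.134277 = 17.545531
W = 105895.3163 / 17.545531
W = 6035.46 N

6035.46


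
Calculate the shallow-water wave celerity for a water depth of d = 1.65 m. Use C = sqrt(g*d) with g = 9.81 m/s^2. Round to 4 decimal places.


Using the shallow-water approximation:
C = sqrt(g * d) = sqrt(9.81 * 1.65)
C = sqrt(16.1865)
C = 4.0232 m/s

4.0232


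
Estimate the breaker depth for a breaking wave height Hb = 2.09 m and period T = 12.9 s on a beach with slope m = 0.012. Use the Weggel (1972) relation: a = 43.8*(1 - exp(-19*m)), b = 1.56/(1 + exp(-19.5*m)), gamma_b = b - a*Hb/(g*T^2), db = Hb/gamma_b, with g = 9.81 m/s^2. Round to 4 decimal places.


a = 43.8 * (1 - exp(-19 * m))
exp(-19 * 0.012) = exp(-0.2280) = 0.796124
a = 43.8 * (1 - 0.796124) = 8.929757
b = 1.56 / (1 + exp(-19.5 * m))
exp(-19.5 * 0.012) = exp(-0.2340) = 0.791362
b = 1.56 / (1 + 0.791362) = 0.870846
Hb / (g * T^2) = 2.09 / (9.81 * 12.9^2) = 2.09 / 1632.4821 = 0.00128026
gamma_b = b - a * Hb/(g*T^2) = 0.870846 - 8.929757 * 0.00128026 = 0.859413
db = Hb / gamma_b = 2.09 / 0.859413
db = 2.4319 m

2.4319


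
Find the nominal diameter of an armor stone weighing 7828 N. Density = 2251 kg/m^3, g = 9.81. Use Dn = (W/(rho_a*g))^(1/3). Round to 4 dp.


V = W / (rho_a * g)
V = 7828 / (2251 * 9.81)
V = 7828 / 22082.31
V = 0.354492 m^3
Dn = V^(1/3) = 0.354492^(1/3)
Dn = 0.7077 m

0.7077


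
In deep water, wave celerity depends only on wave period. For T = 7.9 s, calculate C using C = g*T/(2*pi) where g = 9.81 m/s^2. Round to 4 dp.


We use the deep-water celerity formula:
C = g * T / (2 * pi)
C = 9.81 * 7.9 / (2 * 3.14159...)
C = 77.499000 / 6.283185
C = 12.3343 m/s

12.3343


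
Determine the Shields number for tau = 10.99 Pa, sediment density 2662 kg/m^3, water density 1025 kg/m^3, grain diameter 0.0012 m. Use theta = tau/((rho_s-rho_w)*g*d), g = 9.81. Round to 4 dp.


theta = tau / ((rho_s - rho_w) * g * d)
rho_s - rho_w = 2662 - 1025 = 1637
Denominator = 1637 * 9.81 * 0.0012 = 19.270764
theta = 10.99 / 19.270764
theta = 0.5703

0.5703


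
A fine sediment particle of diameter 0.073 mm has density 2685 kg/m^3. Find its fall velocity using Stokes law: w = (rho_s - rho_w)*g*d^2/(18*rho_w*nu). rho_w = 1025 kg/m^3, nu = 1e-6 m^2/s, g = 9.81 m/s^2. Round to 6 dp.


w = (rho_s - rho_w) * g * d^2 / (18 * rho_w * nu)
d = 0.073 mm = 0.000073 m
rho_s - rho_w = 2685 - 1025 = 1660
Numerator = 1660 * 9.81 * (0.000073)^2 = 0.000086780633
Denominator = 18 * 1025 * 1e-6 = 0.018450
w = 0.004704 m/s

0.004704


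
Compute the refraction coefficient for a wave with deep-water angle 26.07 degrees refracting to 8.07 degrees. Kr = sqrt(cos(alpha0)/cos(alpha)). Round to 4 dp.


Kr = sqrt(cos(alpha0) / cos(alpha))
cos(26.07) = 0.898258
cos(8.07) = 0.990097
Kr = sqrt(0.898258 / 0.990097)
Kr = sqrt(0.907242)
Kr = 0.9525

0.9525


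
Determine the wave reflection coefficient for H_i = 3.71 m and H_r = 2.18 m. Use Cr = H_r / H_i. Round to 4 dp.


Cr = H_r / H_i
Cr = 2.18 / 3.71
Cr = 0.5876

0.5876


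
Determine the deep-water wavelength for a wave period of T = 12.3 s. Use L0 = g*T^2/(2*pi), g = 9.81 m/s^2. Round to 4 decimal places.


L0 = g * T^2 / (2 * pi)
L0 = 9.81 * 12.3^2 / (2 * pi)
L0 = 9.81 * 151.2900 / 6.28319
L0 = 1484.1549 / 6.28319
L0 = 236.2106 m

236.2106


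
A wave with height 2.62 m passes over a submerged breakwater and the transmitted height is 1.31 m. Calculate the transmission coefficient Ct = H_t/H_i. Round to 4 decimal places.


Ct = H_t / H_i
Ct = 1.31 / 2.62
Ct = 0.5000

0.5000


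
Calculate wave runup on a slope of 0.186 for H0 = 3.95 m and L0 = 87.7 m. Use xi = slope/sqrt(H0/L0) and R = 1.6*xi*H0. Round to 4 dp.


xi = slope / sqrt(H0/L0)
H0/L0 = 3.95/87.7 = 0.045040
sqrt(0.045040) = 0.212226
xi = 0.186 / 0.212226 = 0.876424
R = 1.6 * xi * H0 = 1.6 * 0.876424 * 3.95
R = 5.5390 m

5.5390


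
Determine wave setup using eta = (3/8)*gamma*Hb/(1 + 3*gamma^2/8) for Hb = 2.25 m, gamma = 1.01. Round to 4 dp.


eta = (3/8) * gamma * Hb / (1 + 3*gamma^2/8)
Numerator = (3/8) * 1.01 * 2.25 = 0.852188
Denominator = 1 + 3*1.01^2/8 = 1 + 0.382538 = 1.382538
eta = 0.852188 / 1.382538
eta = 0.6164 m

0.6164


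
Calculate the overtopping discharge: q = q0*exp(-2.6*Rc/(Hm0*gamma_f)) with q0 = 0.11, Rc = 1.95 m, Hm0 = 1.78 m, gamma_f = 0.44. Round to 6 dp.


q = q0 * exp(-2.6 * Rc / (Hm0 * gamma_f))
Exponent = -2.6 * 1.95 / (1.78 * 0.44)
= -2.6 * 1.95 / 0.7832
= -6.473442
exp(-6.473442) = 0.001544
q = 0.11 * 0.001544
q = 0.000170 m^3/s/m

0.000170


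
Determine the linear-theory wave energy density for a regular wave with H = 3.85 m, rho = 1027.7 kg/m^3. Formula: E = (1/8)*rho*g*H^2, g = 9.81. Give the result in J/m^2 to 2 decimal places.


E = (1/8) * rho * g * H^2
E = (1/8) * 1027.7 * 9.81 * 3.85^2
E = 0.125 * 1027.7 * 9.81 * 14.8225
E = 18679.57 J/m^2

18679.57


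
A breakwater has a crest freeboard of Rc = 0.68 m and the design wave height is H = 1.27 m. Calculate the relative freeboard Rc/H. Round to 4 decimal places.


Relative freeboard = Rc / H
= 0.68 / 1.27
= 0.5354

0.5354


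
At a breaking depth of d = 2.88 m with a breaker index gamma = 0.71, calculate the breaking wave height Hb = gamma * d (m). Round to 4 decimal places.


Hb = gamma * d
Hb = 0.71 * 2.88
Hb = 2.0448 m

2.0448


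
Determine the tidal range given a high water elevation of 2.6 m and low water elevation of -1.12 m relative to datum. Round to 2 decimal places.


Tidal range = High water - Low water
Tidal range = 2.6 - (-1.12)
Tidal range = 3.72 m

3.72


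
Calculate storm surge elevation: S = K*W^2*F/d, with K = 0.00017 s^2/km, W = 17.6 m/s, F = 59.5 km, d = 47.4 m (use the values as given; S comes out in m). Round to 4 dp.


S = K * W^2 * F / d
W^2 = 17.6^2 = 309.76
S = 0.00017 * 309.76 * 59.5 / 47.4
Numerator = 0.00017 * 309.76 * 59.5 = 3.133222
S = 3.133222 / 47.4 = 0.0661 m

0.0661


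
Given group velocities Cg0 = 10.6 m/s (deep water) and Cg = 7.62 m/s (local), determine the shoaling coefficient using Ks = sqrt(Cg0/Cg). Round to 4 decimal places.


Ks = sqrt(Cg0 / Cg)
Ks = sqrt(10.6 / 7.62)
Ks = sqrt(1.3911)
Ks = 1.1794

1.1794


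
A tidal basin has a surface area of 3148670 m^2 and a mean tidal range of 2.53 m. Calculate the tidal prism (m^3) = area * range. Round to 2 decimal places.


Tidal prism = Area * Tidal range
P = 3148670 * 2.53
P = 7966135.10 m^3

7966135.10


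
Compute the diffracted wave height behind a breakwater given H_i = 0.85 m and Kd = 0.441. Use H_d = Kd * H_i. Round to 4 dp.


H_d = Kd * H_i
H_d = 0.441 * 0.85
H_d = 0.3749 m

0.3749


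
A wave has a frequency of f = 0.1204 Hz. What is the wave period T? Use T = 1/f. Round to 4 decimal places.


T = 1 / f
T = 1 / 0.1204
T = 8.3056 s

8.3056


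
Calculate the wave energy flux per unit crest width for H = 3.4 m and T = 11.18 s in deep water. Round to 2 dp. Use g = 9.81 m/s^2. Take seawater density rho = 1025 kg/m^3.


P = rho * g^2 * H^2 * T / (32 * pi)
P = 1025 * 9.81^2 * 3.4^2 * 11.18 / (32 * pi)
P = 1025 * 96.2361 * 11.5600 * 11.18 / 100.53096
P = 126812.38 W/m

126812.38


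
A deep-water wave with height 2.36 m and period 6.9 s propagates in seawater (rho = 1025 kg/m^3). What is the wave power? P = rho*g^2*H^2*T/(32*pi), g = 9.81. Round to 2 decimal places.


P = rho * g^2 * H^2 * T / (32 * pi)
P = 1025 * 9.81^2 * 2.36^2 * 6.9 / (32 * pi)
P = 1025 * 96.2361 * 5.5696 * 6.9 / 100.53096
P = 37708.14 W/m

37708.14


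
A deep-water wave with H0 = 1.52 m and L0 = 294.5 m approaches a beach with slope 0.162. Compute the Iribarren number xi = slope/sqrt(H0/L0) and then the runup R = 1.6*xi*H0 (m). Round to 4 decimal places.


xi = slope / sqrt(H0/L0)
H0/L0 = 1.52/294.5 = 0.005161
sqrt(0.005161) = 0.071842
xi = 0.162 / 0.071842 = 2.254945
R = 1.6 * xi * H0 = 1.6 * 2.254945 * 1.52
R = 5.4840 m

5.4840


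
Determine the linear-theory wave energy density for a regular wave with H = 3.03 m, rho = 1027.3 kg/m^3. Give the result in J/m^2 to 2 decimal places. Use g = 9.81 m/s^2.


E = (1/8) * rho * g * H^2
E = (1/8) * 1027.3 * 9.81 * 3.03^2
E = 0.125 * 1027.3 * 9.81 * 9.1809
E = 11565.42 J/m^2

11565.42


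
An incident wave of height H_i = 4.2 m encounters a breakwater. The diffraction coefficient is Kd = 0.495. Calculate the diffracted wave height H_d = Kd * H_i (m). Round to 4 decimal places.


H_d = Kd * H_i
H_d = 0.495 * 4.2
H_d = 2.0790 m

2.0790


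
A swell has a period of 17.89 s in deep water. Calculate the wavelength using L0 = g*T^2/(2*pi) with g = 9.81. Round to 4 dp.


L0 = g * T^2 / (2 * pi)
L0 = 9.81 * 17.89^2 / (2 * pi)
L0 = 9.81 * 320.0521 / 6.28319
L0 = 3139.7111 / 6.28319
L0 = 499.7005 m

499.7005


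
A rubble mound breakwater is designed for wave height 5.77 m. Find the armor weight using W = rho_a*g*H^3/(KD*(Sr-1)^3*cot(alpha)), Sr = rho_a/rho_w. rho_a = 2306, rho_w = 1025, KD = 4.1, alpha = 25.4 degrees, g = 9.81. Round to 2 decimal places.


Sr = rho_a / rho_w = 2306 / 1025 = 2.249756
(Sr - 1) = 1.249756
(Sr - 1)^3 = 1.951982
cot(25.4) = 1 / tan(25.4) = 1 / 0.474835 = 2.105995
Numerator = 2306 * 9.81 * 5.77^3 = 4345660.0525
Denominator = 4.1 * 1.951982 * 2.105995 = 16.854544
W = 4345660.0525 / 16.854544
W = 257833.14 N

257833.14


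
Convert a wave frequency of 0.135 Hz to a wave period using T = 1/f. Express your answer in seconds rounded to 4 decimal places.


T = 1 / f
T = 1 / 0.135
T = 7.4074 s

7.4074


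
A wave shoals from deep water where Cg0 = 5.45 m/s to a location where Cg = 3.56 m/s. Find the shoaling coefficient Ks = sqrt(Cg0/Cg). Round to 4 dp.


Ks = sqrt(Cg0 / Cg)
Ks = sqrt(5.45 / 3.56)
Ks = sqrt(1.5309)
Ks = 1.2373

1.2373


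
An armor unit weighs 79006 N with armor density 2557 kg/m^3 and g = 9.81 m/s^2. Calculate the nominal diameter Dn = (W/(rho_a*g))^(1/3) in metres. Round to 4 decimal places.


V = W / (rho_a * g)
V = 79006 / (2557 * 9.81)
V = 79006 / 25084.17
V = 3.149636 m^3
Dn = V^(1/3) = 3.149636^(1/3)
Dn = 1.4658 m

1.4658


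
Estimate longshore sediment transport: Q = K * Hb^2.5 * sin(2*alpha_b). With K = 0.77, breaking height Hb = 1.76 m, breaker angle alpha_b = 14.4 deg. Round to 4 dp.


Q = K * Hb^2.5 * sin(2 * alpha_b)
Hb^2.5 = 1.76^2.5 = 4.109431
sin(2 * 14.4) = sin(28.8) = 0.481754
Q = 0.77 * 4.109431 * 0.481754
Q = 1.5244 m^3/s

1.5244


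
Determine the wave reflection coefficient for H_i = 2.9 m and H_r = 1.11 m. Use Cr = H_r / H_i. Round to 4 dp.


Cr = H_r / H_i
Cr = 1.11 / 2.9
Cr = 0.3828

0.3828


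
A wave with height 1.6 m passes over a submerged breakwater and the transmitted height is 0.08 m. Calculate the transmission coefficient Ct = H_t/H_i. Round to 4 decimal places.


Ct = H_t / H_i
Ct = 0.08 / 1.6
Ct = 0.0500

0.0500


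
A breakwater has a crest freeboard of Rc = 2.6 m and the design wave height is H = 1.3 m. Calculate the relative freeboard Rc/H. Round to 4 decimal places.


Relative freeboard = Rc / H
= 2.6 / 1.3
= 2.0000

2.0000


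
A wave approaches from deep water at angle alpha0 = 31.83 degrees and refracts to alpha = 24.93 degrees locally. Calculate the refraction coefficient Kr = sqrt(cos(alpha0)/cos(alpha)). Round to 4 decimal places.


Kr = sqrt(cos(alpha0) / cos(alpha))
cos(31.83) = 0.849617
cos(24.93) = 0.906823
Kr = sqrt(0.849617 / 0.906823)
Kr = sqrt(0.936915)
Kr = 0.9679

0.9679


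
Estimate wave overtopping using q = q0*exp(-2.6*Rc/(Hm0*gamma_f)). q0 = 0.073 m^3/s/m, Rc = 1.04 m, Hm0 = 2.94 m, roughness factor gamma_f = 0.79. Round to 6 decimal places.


q = q0 * exp(-2.6 * Rc / (Hm0 * gamma_f))
Exponent = -2.6 * 1.04 / (2.94 * 0.79)
= -2.6 * 1.04 / 2.3226
= -1.164213
exp(-1.164213) = 0.312168
q = 0.073 * 0.312168
q = 0.022788 m^3/s/m

0.022788


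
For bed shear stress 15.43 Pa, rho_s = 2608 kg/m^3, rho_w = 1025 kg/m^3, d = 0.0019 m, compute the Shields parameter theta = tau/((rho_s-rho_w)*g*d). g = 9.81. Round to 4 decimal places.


theta = tau / ((rho_s - rho_w) * g * d)
rho_s - rho_w = 2608 - 1025 = 1583
Denominator = 1583 * 9.81 * 0.0019 = 29.505537
theta = 15.43 / 29.505537
theta = 0.5230

0.5230


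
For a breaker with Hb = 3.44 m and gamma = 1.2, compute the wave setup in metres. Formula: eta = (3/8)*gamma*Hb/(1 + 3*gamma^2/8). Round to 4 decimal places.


eta = (3/8) * gamma * Hb / (1 + 3*gamma^2/8)
Numerator = (3/8) * 1.2 * 3.44 = 1.548000
Denominator = 1 + 3*1.2^2/8 = 1 + 0.540000 = 1.540000
eta = 1.548000 / 1.540000
eta = 1.0052 m

1.0052


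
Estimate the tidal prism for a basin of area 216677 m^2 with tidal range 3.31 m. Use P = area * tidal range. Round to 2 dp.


Tidal prism = Area * Tidal range
P = 216677 * 3.31
P = 717200.87 m^3

717200.87


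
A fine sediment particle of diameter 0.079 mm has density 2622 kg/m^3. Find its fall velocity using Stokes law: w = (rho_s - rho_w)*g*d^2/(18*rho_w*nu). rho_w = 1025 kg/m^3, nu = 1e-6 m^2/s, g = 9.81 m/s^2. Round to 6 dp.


w = (rho_s - rho_w) * g * d^2 / (18 * rho_w * nu)
d = 0.079 mm = 0.000079 m
rho_s - rho_w = 2622 - 1025 = 1597
Numerator = 1597 * 9.81 * (0.000079)^2 = 0.000097775063
Denominator = 18 * 1025 * 1e-6 = 0.018450
w = 0.005299 m/s

0.005299


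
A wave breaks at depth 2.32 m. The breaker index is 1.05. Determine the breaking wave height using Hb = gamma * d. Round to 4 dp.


Hb = gamma * d
Hb = 1.05 * 2.32
Hb = 2.4360 m

2.4360


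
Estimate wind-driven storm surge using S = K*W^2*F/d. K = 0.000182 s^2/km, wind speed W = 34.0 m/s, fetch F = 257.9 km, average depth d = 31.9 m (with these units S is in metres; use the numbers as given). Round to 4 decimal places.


S = K * W^2 * F / d
W^2 = 34.0^2 = 1156.00
S = 0.000182 * 1156.00 * 257.9 / 31.9
Numerator = 0.000182 * 1156.00 * 257.9 = 54.260097
S = 54.260097 / 31.9 = 1.7009 m

1.7009


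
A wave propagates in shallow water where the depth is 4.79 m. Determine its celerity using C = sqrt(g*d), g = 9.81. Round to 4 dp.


Using the shallow-water approximation:
C = sqrt(g * d) = sqrt(9.81 * 4.79)
C = sqrt(46.9899)
C = 6.8549 m/s

6.8549


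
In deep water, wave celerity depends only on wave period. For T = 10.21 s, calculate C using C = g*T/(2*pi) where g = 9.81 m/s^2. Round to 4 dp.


We use the deep-water celerity formula:
C = g * T / (2 * pi)
C = 9.81 * 10.21 / (2 * 3.14159...)
C = 100.160100 / 6.283185
C = 15.9410 m/s

15.9410


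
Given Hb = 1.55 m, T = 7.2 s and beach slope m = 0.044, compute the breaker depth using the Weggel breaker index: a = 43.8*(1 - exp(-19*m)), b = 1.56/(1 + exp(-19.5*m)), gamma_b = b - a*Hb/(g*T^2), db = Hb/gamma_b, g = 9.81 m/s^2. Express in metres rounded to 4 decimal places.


a = 43.8 * (1 - exp(-19 * m))
exp(-19 * 0.044) = exp(-0.8360) = 0.433441
a = 43.8 * (1 - 0.433441) = 24.815292
b = 1.56 / (1 + exp(-19.5 * m))
exp(-19.5 * 0.044) = exp(-0.8580) = 0.424009
b = 1.56 / (1 + 0.424009) = 1.095498
Hb / (g * T^2) = 1.55 / (9.81 * 7.2^2) = 1.55 / 508.5504 = 0.00304788
gamma_b = b - a * Hb/(g*T^2) = 1.095498 - 24.815292 * 0.00304788 = 1.019864
db = Hb / gamma_b = 1.55 / 1.019864
db = 1.5198 m

1.5198
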